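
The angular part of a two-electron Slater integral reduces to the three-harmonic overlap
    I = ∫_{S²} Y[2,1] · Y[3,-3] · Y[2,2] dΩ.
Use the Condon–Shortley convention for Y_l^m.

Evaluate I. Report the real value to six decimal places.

0.000000

l₁+l₂+l₃=7 is odd: 3j(l;000)=0 ⇒ I=0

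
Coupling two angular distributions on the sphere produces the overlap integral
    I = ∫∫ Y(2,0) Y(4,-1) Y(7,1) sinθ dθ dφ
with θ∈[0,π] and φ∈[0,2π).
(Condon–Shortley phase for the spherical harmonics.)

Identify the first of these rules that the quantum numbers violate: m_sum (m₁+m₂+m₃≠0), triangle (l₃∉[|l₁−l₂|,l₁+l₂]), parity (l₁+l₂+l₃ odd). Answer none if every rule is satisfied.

Σmᵢ = 0  ✓
l₃∈[|l₁−l₂|,l₁+l₂]=[2,6], have l₃=7  ✗
Σlᵢ = 13 ⇒ odd

triangle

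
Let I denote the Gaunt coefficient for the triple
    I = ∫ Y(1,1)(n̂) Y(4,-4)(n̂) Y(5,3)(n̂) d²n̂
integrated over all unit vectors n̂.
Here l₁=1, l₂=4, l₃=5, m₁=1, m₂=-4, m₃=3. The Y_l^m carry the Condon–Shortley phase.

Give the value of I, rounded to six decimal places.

-0.049106

Checks pass: Σm=0; 10 even; l₃=5∈[3,5].
(2·1+1)(2·4+1)(2·5+1) = 297
Δ: 0! 2! 8! / 11! → 1/495
sum: t=0:+1/576 = 1/576
3j²(1 4 5; 0 0 0) = Δ·Π!·Σ² = 5/99  (sign -1)
sum: t=0:+1/80640 = 1/80640
3j²(1 4 5; 1 -4 3) = Δ·Π!·Σ² = 1/495  (sign +1)
combine: 4πI² = 297·5/99·1/495 = 1/33
take √, sign -1: I = -0.04910640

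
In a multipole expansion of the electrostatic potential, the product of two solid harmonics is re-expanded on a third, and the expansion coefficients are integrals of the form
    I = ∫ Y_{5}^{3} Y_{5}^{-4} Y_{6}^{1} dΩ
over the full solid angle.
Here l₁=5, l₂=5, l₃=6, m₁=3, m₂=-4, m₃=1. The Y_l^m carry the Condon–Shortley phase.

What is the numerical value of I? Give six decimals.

m-sum 0 ✓  L=16 even ✓  0≤6≤10 ✓
Π(2lᵢ+1) = 11×11×13 = 1573
triangle coeff Δ(5,5,6) = 1/28588560
Σ_t [0,4]: t=0:+1/345600 t=1:−1/13824 t=2:+1/5184 t=3:−1/13824 t=4:+1/345600 = 7/129600
(3j)²=80/7293 [(5 5 6; 0 0 0)], sign=+1
Σ_t [0,1]: t=0:+1/138240 t=1:−1/518400 = 11/2073600
(3j)²=77/4420 [(5 5 6; 3 -4 1)], sign=-1
⇒ 4πI² = 3388/11271
I = (-1)√(3388/11271/(4π)) = -0.15466268

-0.154663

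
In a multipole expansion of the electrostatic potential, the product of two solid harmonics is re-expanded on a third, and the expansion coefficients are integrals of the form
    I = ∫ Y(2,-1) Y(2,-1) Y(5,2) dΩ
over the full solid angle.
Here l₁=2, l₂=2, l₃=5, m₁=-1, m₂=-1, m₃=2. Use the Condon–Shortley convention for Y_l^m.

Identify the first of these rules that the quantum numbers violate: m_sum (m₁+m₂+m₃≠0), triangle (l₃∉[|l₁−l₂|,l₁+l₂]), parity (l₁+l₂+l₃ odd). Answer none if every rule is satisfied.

triangle

Σmᵢ = 0  ✓
l₃∈[|l₁−l₂|,l₁+l₂]=[0,4], have l₃=5  ✗
Σlᵢ = 9 ⇒ odd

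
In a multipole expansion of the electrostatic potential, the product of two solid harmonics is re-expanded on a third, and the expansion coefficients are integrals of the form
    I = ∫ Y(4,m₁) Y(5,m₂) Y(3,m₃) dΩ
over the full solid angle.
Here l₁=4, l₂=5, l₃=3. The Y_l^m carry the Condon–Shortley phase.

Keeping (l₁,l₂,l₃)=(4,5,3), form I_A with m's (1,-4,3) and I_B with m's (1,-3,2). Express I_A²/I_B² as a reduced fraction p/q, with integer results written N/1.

Same 4,5,3: normalisation and zero-m 3j drop out of the ratio.
A: Δ: 6! 2! 4! / 13! → 1/180180; sum: t=1:−1/5760 = -1/5760; 3j²(4 5 3; 1 -4 3) = Δ·Π!·Σ² = 9/286  (sign -1)
B: Δ: 6! 2! 4! / 13! → 1/180180; sum: t=1:−1/1440 t=2:+1/1152 = 1/5760; 3j²(4 5 3; 1 -3 2) = Δ·Π!·Σ² = 1/858  (sign -1)
I_A²/I_B² = (9/286)/(1/858) = 27/1

27/1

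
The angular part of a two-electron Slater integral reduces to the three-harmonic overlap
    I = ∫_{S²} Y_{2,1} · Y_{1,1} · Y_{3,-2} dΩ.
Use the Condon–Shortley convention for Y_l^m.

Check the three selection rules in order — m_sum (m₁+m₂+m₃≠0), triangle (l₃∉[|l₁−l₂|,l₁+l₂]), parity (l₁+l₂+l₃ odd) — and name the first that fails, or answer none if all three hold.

m₁+m₂+m₃ = 1 + 1 − 2 = 0  ✓
triangle: |2−1|=1 ≤ l₃=3 ≤ 2+1=3  ✓
parity: l₁+l₂+l₃ = 6 is even  ✓

none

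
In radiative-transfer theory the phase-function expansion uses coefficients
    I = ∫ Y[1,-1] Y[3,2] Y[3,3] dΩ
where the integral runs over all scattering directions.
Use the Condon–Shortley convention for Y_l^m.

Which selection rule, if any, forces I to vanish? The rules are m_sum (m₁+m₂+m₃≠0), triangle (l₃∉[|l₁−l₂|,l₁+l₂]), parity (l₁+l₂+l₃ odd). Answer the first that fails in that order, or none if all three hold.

m₁+m₂+m₃ = -1 + 2 + 3 = 4  ✗
triangle: |1−3|=2 ≤ l₃=3 ≤ 1+3=4
parity: l₁+l₂+l₃ = 7 is odd

m_sum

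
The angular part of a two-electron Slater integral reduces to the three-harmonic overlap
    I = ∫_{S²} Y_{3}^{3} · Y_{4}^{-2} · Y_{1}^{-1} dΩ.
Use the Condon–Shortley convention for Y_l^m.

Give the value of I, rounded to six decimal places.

0.061558

Checks pass: Σm=0; 8 even; l₃=1∈[1,7].
(2·3+1)(2·4+1)(2·1+1) = 189
Δ: 6! 0! 2! / 9! → 1/252
sum: t=3:−1/36 = -1/36
3j²(3 4 1; 0 0 0) = Δ·Π!·Σ² = 4/63  (sign +1)
sum: t=0:+1/1440 = 1/1440
3j²(3 4 1; 3 -2 -1) = Δ·Π!·Σ² = 1/252  (sign +1)
combine: 4πI² = 189·4/63·1/252 = 1/21
take √, sign +1: I = 0.06155813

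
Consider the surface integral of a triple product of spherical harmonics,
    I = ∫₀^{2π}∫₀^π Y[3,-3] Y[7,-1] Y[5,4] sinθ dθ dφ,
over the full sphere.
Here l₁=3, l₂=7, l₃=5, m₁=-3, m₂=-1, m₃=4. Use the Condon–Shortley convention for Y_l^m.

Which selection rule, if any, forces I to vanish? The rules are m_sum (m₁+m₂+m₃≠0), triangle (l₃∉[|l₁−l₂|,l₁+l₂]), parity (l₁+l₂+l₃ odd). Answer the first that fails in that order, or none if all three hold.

Σmᵢ = 0  ✓
l₃∈[|l₁−l₂|,l₁+l₂]=[4,10], have l₃=5  ✓
Σlᵢ = 15 ⇒ odd  ✗

parity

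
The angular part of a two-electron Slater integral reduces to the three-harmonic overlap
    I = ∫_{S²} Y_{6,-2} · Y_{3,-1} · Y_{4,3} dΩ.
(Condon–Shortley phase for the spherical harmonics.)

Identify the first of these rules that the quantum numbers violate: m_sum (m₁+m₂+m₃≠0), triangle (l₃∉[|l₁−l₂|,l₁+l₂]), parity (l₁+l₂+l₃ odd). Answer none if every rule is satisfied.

parity

m₁+m₂+m₃ = -2 − 1 + 3 = 0  ✓
triangle: |6−3|=3 ≤ l₃=4 ≤ 6+3=9  ✓
parity: l₁+l₂+l₃ = 13 is odd  ✗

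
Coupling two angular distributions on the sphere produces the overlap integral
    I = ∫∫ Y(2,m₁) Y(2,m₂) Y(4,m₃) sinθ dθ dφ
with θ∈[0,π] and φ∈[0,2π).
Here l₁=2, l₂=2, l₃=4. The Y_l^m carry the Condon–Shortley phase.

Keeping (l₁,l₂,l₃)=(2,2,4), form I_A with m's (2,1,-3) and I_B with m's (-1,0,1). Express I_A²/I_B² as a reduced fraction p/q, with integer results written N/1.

7/6

Shared (l₁,l₂,l₃)=(2,2,4): N and (l;000)² cancel in I_A²/I_B².
A: Δ = 0!·4!·4!/9! = 1/630; Racah Σ t=0..0: t=0:+1/144 = 1/144; ⇒ 3j(2 2 4; 2 1 -3)² = 1/18, sgn -1
B: Δ = 0!·4!·4!/9! = 1/630; Racah Σ t=0..0: t=0:+1/24 = 1/24; ⇒ 3j(2 2 4; -1 0 1)² = 1/21, sgn -1
I_A²/I_B² = (1/18)/(1/21) = 7/6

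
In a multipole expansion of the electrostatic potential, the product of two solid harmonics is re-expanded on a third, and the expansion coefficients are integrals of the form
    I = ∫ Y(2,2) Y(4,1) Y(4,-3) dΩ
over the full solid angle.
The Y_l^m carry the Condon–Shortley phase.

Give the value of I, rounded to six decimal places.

Checks pass: Σm=0; 10 even; l₃=4∈[2,6].
(2·2+1)(2·4+1)(2·4+1) = 405
Δ: 2! 2! 6! / 11! → 1/13860
sum: t=0:+1/192 t=1:−1/36 t=2:+1/192 = -5/288
3j²(2 4 4; 0 0 0) = Δ·Π!·Σ² = 20/693  (sign -1)
sum: t=0:+1/480 = 1/480
3j²(2 4 4; 2 1 -3) = Δ·Π!·Σ² = 3/110  (sign -1)
combine: 4πI² = 405·20/693·3/110 = 270/847
take √, sign +1: I = 0.15927046

0.159270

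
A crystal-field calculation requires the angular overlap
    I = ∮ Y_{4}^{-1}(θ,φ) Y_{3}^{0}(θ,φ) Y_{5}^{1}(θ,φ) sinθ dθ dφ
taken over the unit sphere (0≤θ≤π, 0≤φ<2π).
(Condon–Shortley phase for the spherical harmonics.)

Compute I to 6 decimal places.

-0.115089

Checks pass: Σm=0; 12 even; l₃=5∈[1,7].
(2·4+1)(2·3+1)(2·5+1) = 693
Δ: 2! 6! 4! / 13! → 1/180180
sum: t=0:+1/576 t=1:−1/144 t=2:+1/576 = -1/288
3j²(4 3 5; 0 0 0) = Δ·Π!·Σ² = 20/1001  (sign +1)
sum: t=0:+1/1440 t=1:−1/192 t=2:+1/432 = -19/8640
3j²(4 3 5; -1 0 1) = Δ·Π!·Σ² = 361/30030  (sign -1)
combine: 4πI² = 693·20/1001·361/30030 = 2166/13013
take √, sign -1: I = -0.11508947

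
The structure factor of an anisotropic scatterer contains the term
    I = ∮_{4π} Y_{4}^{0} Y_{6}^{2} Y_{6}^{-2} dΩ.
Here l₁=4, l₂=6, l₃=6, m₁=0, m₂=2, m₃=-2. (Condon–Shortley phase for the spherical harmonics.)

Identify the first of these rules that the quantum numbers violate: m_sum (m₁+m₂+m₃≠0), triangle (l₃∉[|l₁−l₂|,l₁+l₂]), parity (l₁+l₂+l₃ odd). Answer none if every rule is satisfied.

Σmᵢ = 0  ✓
l₃∈[|l₁−l₂|,l₁+l₂]=[2,10], have l₃=6  ✓
Σlᵢ = 16 ⇒ even  ✓

none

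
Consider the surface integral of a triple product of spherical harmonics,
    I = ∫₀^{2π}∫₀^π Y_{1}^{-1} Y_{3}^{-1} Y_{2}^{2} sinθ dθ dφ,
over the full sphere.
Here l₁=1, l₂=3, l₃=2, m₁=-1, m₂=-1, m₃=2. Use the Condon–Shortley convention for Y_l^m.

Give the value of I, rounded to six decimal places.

Checks pass: Σm=0; 6 even; l₃=2∈[2,4].
(2·1+1)(2·3+1)(2·2+1) = 105
Δ: 2! 0! 4! / 7! → 1/105
sum: t=1:−1/4 = -1/4
3j²(1 3 2; 0 0 0) = Δ·Π!·Σ² = 3/35  (sign -1)
sum: t=2:+1/48 = 1/48
3j²(1 3 2; -1 -1 2) = Δ·Π!·Σ² = 1/105  (sign +1)
combine: 4πI² = 105·3/35·1/105 = 3/35
take √, sign -1: I = -0.08258890

-0.082589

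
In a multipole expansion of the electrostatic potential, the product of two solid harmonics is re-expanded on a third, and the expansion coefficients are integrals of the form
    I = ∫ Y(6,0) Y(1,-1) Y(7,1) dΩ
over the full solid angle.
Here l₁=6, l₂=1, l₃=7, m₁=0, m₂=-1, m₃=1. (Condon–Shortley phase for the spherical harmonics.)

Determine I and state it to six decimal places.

Checks pass: Σm=0; 14 even; l₃=7∈[5,7].
(2·6+1)(2·1+1)(2·7+1) = 585
Δ: 0! 12! 2! / 15! → 1/1365
sum: t=0:+1/518400 = 1/518400
3j²(6 1 7; 0 0 0) = Δ·Π!·Σ² = 7/195  (sign -1)
sum: t=0:+1/1036800 = 1/1036800
3j²(6 1 7; 0 -1 1) = Δ·Π!·Σ² = 4/195  (sign +1)
combine: 4πI² = 585·7/195·4/195 = 28/65
take √, sign -1: I = -0.18514731

-0.185147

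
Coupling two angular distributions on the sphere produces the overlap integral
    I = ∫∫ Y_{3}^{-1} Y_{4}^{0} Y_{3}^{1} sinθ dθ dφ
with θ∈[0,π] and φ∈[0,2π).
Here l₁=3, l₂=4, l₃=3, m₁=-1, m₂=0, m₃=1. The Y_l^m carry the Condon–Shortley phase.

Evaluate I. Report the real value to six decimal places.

Checks pass: Σm=0; 10 even; l₃=3∈[1,7].
(2·3+1)(2·4+1)(2·3+1) = 441
Δ: 4! 2! 4! / 11! → 1/34650
sum: t=1:−1/72 t=2:+1/16 t=3:−1/72 = 5/144
3j²(3 4 3; 0 0 0) = Δ·Π!·Σ² = 2/77  (sign -1)
sum: t=2:+1/32 t=3:−1/36 t=4:+1/1152 = 5/1152
3j²(3 4 3; -1 0 1) = Δ·Π!·Σ² = 1/1386  (sign +1)
combine: 4πI² = 441·2/77·1/1386 = 1/121
take √, sign -1: I = -0.02564498

-0.025645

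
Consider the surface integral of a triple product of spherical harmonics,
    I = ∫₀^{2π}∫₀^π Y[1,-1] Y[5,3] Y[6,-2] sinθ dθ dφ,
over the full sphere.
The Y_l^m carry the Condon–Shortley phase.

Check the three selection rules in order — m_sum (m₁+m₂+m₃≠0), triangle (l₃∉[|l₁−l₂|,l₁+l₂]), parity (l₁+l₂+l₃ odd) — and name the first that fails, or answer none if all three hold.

none

azimuthal sum: -1 + 3 − 2 = 0  ✓
4 ≤ 6 ≤ 6 (triangle on l)  ✓
L = 1 + 5 + 6 = 12 (even)  ✓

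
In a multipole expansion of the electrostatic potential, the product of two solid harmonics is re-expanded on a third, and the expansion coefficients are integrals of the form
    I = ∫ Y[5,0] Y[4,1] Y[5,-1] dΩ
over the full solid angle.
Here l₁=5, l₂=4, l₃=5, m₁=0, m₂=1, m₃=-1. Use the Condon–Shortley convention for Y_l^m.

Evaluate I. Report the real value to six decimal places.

Rules hold: Σm=0, L=14 even, 1≤5≤9.
N = 11·9·11 = 1089
Δ = 4!·6!·4!/15! = 1/3153150
Racah Σ t=0..4: t=0:+1/69120 t=1:−1/1728 t=2:+1/576 t=3:−1/1728 t=4:+1/69120 = 7/11520
⇒ 3j(5 4 5; 0 0 0)² = 2/143, sgn -1
Racah Σ t=1..4: t=1:−1/6912 t=2:+1/864 t=3:−1/1152 t=4:+1/17280 = 7/34560
⇒ 3j(5 4 5; 0 1 -1)² = 1/429, sgn +1
4πI² = N·(3j₀)²·(3jₘ)² = 6/169
I = -1·√(0.035503/4π) = -0.05315295

-0.053153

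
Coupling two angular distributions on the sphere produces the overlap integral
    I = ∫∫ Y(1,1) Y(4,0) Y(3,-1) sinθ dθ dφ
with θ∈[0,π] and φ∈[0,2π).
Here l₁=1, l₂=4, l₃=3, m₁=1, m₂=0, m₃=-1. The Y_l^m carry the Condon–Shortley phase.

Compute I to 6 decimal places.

0.150786

Checks pass: Σm=0; 8 even; l₃=3∈[3,5].
(2·1+1)(2·4+1)(2·3+1) = 189
Δ: 2! 0! 6! / 9! → 1/252
sum: t=1:−1/36 = -1/36
3j²(1 4 3; 0 0 0) = Δ·Π!·Σ² = 4/63  (sign +1)
sum: t=0:+1/96 = 1/96
3j²(1 4 3; 1 0 -1) = Δ·Π!·Σ² = 1/42  (sign +1)
combine: 4πI² = 189·4/63·1/42 = 2/7
take √, sign +1: I = 0.15078601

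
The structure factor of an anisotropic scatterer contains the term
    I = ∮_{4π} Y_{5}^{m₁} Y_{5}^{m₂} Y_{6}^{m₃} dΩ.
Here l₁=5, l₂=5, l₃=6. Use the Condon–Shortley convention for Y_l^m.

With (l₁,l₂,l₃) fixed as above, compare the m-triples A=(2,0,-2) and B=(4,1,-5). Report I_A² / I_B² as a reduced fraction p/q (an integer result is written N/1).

l's match ⇒ only the (l;m) 3-j factors differ between A and B.
A: triangle coeff Δ(5,5,6) = 1/28588560; Σ_t [0,3]: t=0:+1/103680 t=1:−1/13824 t=2:+1/17280 t=3:−1/207360 = -1/103680; (3j)²=10/7293 [(5 5 6; 2 0 -2)], sign=-1
B: triangle coeff Δ(5,5,6) = 1/28588560; Σ_t [0,1]: t=0:+1/2073600 t=1:−1/518400 = -1/691200; (3j)²=81/4420 [(5 5 6; 4 1 -5)], sign=+1
I_A²/I_B² = (10/7293)/(81/4420) = 200/2673

200/2673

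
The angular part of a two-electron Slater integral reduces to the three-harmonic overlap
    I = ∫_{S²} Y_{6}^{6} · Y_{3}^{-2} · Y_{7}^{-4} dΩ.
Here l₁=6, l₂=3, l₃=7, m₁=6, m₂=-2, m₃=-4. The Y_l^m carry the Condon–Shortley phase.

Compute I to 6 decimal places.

-0.073059

Rules hold: Σm=0, L=16 even, 3≤7≤9.
N = 13·7·15 = 1365
Δ = 2!·10!·4!/17! = 1/2042040
Racah Σ t=0..2: t=0:+1/207360 t=1:−1/57600 t=2:+1/207360 = -1/129600
⇒ 3j(6 3 7; 0 0 0)² = 168/12155, sgn +1
Racah Σ t=0..0: t=0:+1/43545600 = 1/43545600
⇒ 3j(6 3 7; 6 -2 -4)² = 11/3094, sgn -1
4πI² = N·(3j₀)²·(3jₘ)² = 252/3757
I = -1·√(0.0670748/4π) = -0.07305917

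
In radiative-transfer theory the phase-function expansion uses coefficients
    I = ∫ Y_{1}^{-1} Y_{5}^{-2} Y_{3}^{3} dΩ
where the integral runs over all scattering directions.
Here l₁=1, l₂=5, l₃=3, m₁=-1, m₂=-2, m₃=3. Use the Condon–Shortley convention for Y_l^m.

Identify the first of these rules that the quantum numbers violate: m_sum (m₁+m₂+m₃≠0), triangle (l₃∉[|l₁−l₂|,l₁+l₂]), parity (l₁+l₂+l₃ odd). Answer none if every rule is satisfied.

m₁+m₂+m₃ = -1 − 2 + 3 = 0  ✓
triangle: |1−5|=4 ≤ l₃=3 ≤ 1+5=6  ✗
parity: l₁+l₂+l₃ = 9 is odd

triangle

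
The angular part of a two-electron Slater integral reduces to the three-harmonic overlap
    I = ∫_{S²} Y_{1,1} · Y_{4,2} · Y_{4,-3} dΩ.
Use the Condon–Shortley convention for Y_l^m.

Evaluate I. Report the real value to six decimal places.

0.000000

Σlᵢ=9 odd — θ-integrand is odd under cosθ→−cosθ; I=0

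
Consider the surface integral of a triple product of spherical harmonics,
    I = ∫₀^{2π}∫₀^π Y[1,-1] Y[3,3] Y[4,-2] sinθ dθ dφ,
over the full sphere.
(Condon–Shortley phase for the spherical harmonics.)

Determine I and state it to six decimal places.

m-sum 0 ✓  L=8 even ✓  2≤4≤4 ✓
Π(2lᵢ+1) = 3×7×9 = 189
triangle coeff Δ(1,3,4) = 1/252
Σ_t [0,0]: t=0:+1/36 = 1/36
(3j)²=4/63 [(1 3 4; 0 0 0)], sign=+1
Σ_t [0,0]: t=0:+1/1440 = 1/1440
(3j)²=1/252 [(1 3 4; -1 3 -2)], sign=+1
⇒ 4πI² = 1/21
I = (+1)√(1/21/(4π)) = 0.06155813

0.061558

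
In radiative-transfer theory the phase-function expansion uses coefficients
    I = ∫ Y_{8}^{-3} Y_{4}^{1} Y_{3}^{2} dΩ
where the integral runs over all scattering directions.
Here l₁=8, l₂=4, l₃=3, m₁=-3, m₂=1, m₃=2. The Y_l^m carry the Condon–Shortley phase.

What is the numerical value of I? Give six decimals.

0.000000

|8−4|≤3≤8+4 violated ⇒ I = 0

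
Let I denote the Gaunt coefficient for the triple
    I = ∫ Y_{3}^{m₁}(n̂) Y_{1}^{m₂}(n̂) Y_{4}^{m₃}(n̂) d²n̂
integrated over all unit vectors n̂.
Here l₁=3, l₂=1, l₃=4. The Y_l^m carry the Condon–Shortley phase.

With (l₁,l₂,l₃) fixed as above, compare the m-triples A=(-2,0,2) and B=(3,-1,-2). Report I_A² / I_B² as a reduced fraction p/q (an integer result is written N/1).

12/1

Shared (l₁,l₂,l₃)=(3,1,4): N and (l;000)² cancel in I_A²/I_B².
A: Δ = 0!·6!·2!/9! = 1/252; Racah Σ t=0..0: t=0:+1/120 = 1/120; ⇒ 3j(3 1 4; -2 0 2)² = 1/21, sgn +1
B: Δ = 0!·6!·2!/9! = 1/252; Racah Σ t=0..0: t=0:+1/1440 = 1/1440; ⇒ 3j(3 1 4; 3 -1 -2)² = 1/252, sgn +1
I_A²/I_B² = (1/21)/(1/252) = 12/1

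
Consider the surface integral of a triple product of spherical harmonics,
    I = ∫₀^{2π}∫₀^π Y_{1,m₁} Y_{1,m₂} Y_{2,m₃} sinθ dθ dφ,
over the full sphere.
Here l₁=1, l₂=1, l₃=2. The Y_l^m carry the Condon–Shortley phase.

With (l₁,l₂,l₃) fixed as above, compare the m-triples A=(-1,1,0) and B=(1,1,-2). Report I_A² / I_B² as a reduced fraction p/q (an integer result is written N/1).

Same 1,1,2: normalisation and zero-m 3j drop out of the ratio.
A: Δ: 0! 2! 2! / 5! → 1/30; sum: t=0:+1/4 = 1/4; 3j²(1 1 2; -1 1 0) = Δ·Π!·Σ² = 1/30  (sign +1)
B: Δ: 0! 2! 2! / 5! → 1/30; sum: t=0:+1/4 = 1/4; 3j²(1 1 2; 1 1 -2) = Δ·Π!·Σ² = 1/5  (sign +1)
I_A²/I_B² = (1/30)/(1/5) = 1/6

1/6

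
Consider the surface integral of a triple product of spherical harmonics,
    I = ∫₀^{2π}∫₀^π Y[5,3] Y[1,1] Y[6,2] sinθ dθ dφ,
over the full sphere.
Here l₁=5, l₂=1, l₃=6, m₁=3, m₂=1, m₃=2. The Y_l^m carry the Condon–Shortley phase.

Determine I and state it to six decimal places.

0.000000

3 + 1 + 2 = 6 ≠ 0: azimuthal integral kills it; I = 0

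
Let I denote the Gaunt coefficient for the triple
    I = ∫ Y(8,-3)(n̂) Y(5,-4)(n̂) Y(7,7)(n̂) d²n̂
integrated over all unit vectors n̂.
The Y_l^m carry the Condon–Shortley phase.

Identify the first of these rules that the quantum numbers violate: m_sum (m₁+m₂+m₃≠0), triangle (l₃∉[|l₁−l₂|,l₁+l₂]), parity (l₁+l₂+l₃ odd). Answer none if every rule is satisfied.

m₁+m₂+m₃ = -3 − 4 + 7 = 0  ✓
triangle: |8−5|=3 ≤ l₃=7 ≤ 8+5=13  ✓
parity: l₁+l₂+l₃ = 20 is even  ✓

none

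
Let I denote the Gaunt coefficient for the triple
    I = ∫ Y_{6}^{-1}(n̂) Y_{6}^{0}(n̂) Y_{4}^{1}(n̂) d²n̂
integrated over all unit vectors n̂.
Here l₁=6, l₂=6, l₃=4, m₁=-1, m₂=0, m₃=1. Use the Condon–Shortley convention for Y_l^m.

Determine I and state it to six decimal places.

-0.043721

Checks pass: Σm=0; 16 even; l₃=4∈[0,12].
(2·6+1)(2·6+1)(2·4+1) = 1521
Δ: 8! 4! 4! / 17! → 1/15315300
sum: t=2:+1/829440 t=3:−1/25920 t=4:+1/9216 t=5:−1/25920 t=6:+1/829440 = 7/207360
3j²(6 6 4; 0 0 0) = Δ·Π!·Σ² = 28/2431  (sign +1)
sum: t=3:−1/103680 t=4:+1/13824 t=5:−1/17280 t=6:+1/207360 = 1/103680
3j²(6 6 4; -1 0 1) = Δ·Π!·Σ² = 10/7293  (sign -1)
combine: 4πI² = 1521·28/2431·10/7293 = 840/34969
take √, sign -1: I = -0.04372130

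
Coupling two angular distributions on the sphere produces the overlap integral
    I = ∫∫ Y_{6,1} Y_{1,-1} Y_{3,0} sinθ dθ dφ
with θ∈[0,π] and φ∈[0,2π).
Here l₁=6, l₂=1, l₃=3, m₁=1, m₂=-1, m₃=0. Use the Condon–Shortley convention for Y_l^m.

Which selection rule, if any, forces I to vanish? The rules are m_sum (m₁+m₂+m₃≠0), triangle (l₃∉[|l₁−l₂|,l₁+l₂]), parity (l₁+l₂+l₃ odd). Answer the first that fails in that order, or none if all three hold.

m₁+m₂+m₃ = 1 − 1 + 0 = 0  ✓
triangle: |6−1|=5 ≤ l₃=3 ≤ 6+1=7  ✗
parity: l₁+l₂+l₃ = 10 is even

triangle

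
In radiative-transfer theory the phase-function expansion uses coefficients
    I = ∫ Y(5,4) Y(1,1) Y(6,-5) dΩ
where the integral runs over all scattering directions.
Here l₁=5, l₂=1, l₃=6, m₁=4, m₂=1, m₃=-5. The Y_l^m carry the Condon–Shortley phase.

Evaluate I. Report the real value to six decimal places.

-0.303018

m-sum 0 ✓  L=12 even ✓  4≤6≤6 ✓
Π(2lᵢ+1) = 11×3×13 = 429
triangle coeff Δ(5,1,6) = 1/858
Σ_t [0,0]: t=0:+1/14400 = 1/14400
(3j)²=6/143 [(5 1 6; 0 0 0)], sign=+1
Σ_t [0,0]: t=0:+1/725760 = 1/725760
(3j)²=5/78 [(5 1 6; 4 1 -5)], sign=-1
⇒ 4πI² = 15/13
I = (-1)√(15/13/(4π)) = -0.30301841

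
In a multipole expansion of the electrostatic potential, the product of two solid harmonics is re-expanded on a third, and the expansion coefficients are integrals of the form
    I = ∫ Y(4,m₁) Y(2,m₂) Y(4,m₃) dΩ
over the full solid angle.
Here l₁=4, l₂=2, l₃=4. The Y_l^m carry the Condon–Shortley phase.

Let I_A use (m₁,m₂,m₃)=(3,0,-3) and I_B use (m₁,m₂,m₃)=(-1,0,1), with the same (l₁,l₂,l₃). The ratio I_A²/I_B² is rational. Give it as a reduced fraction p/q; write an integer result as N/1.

49/289

l's match ⇒ only the (l;m) 3-j factors differ between A and B.
A: triangle coeff Δ(4,2,4) = 1/13860; Σ_t [0,1]: t=0:+1/480 t=1:−1/720 = 1/1440; (3j)²=7/1980 [(4 2 4; 3 0 -3)], sign=-1
B: triangle coeff Δ(4,2,4) = 1/13860; Σ_t [0,2]: t=0:+1/480 t=1:−1/48 t=2:+1/144 = -17/1440; (3j)²=289/13860 [(4 2 4; -1 0 1)], sign=+1
I_A²/I_B² = (7/1980)/(289/13860) = 49/289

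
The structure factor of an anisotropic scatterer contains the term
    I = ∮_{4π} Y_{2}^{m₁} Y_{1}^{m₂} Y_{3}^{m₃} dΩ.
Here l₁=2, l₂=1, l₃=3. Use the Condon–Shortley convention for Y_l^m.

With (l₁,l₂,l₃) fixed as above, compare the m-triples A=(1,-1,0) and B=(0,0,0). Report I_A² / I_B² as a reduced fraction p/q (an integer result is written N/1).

l's match ⇒ only the (l;m) 3-j factors differ between A and B.
A: triangle coeff Δ(2,1,3) = 1/105; Σ_t [0,0]: t=0:+1/12 = 1/12; (3j)²=1/35 [(2 1 3; 1 -1 0)], sign=-1
B: triangle coeff Δ(2,1,3) = 1/105; Σ_t [0,0]: t=0:+1/4 = 1/4; (3j)²=3/35 [(2 1 3; 0 0 0)], sign=-1
I_A²/I_B² = (1/35)/(3/35) = 1/3

1/3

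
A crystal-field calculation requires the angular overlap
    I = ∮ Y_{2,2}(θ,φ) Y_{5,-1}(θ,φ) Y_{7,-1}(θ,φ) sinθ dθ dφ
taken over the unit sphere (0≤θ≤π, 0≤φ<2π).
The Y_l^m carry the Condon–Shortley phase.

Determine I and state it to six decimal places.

-0.094812

Checks pass: Σm=0; 14 even; l₃=7∈[3,7].
(2·2+1)(2·5+1)(2·7+1) = 825
Δ: 0! 4! 10! / 15! → 1/15015
sum: t=0:+1/57600 = 1/57600
3j²(2 5 7; 0 0 0) = Δ·Π!·Σ² = 21/715  (sign -1)
sum: t=0:+1/414720 = 1/414720
3j²(2 5 7; 2 -1 -1) = Δ·Π!·Σ² = 2/429  (sign +1)
combine: 4πI² = 825·21/715·2/429 = 210/1859
take √, sign -1: I = -0.09481237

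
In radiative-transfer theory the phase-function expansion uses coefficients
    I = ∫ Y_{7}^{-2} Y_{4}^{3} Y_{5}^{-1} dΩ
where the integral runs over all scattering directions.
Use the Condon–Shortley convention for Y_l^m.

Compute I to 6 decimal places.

m-sum 0 ✓  L=16 even ✓  3≤5≤11 ✓
Π(2lᵢ+1) = 15×9×11 = 1485
triangle coeff Δ(7,4,5) = 1/6126120
Σ_t [2,4]: t=2:+1/69120 t=3:−1/20736 t=4:+1/69120 = -1/51840
(3j)²=280/21879 [(7 4 5; 0 0 0)], sign=+1
Σ_t [5,6]: t=5:−1/138240 t=6:+1/518400 = -11/2073600
(3j)²=77/4420 [(7 4 5; -2 3 -1)], sign=-1
⇒ 4πI² = 16170/48841
I = (-1)√(16170/48841/(4π)) = -0.16231468

-0.162315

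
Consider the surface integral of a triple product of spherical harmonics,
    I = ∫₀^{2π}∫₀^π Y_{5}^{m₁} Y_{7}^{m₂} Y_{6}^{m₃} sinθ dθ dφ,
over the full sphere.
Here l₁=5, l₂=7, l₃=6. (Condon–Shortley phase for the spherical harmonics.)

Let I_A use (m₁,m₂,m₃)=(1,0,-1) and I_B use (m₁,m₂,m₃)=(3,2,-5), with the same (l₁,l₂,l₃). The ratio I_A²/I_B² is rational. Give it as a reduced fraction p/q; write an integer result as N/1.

Shared (l₁,l₂,l₃)=(5,7,6): N and (l;000)² cancel in I_A²/I_B².
A: Δ = 6!·4!·8!/19! = 1/174594420; Racah Σ t=0..4: t=0:+1/87091200 t=1:−1/1036800 t=2:+1/138240 t=3:−1/124416 t=4:+1/829440 = -1/1814400; ⇒ 3j(5 7 6; 1 0 -1)² = 64/138567, sgn +1
B: Δ = 6!·4!·8!/19! = 1/174594420; Racah Σ t=1..2: t=1:−1/29030400 t=2:+1/5806080 = 1/7257600; ⇒ 3j(5 7 6; 3 2 -5)² = 64/4199, sgn -1
I_A²/I_B² = (64/138567)/(64/4199) = 1/33

1/33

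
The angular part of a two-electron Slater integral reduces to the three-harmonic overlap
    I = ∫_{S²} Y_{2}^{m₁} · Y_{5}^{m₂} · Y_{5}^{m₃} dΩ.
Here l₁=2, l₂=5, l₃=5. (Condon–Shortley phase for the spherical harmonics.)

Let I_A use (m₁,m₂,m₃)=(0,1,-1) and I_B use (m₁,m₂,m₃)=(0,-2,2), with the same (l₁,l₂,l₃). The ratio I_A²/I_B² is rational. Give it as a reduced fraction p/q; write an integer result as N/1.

9/4

l's match ⇒ only the (l;m) 3-j factors differ between A and B.
A: triangle coeff Δ(2,5,5) = 1/38610; Σ_t [0,2]: t=0:+1/5760 t=1:−1/720 t=2:+1/2304 = -1/1280; (3j)²=27/1430 [(2 5 5; 0 1 -1)], sign=-1
B: triangle coeff Δ(2,5,5) = 1/38610; Σ_t [0,2]: t=0:+1/2880 t=1:−1/1440 t=2:+1/20160 = -1/3360; (3j)²=6/715 [(2 5 5; 0 -2 2)], sign=+1
I_A²/I_B² = (27/1430)/(6/715) = 9/4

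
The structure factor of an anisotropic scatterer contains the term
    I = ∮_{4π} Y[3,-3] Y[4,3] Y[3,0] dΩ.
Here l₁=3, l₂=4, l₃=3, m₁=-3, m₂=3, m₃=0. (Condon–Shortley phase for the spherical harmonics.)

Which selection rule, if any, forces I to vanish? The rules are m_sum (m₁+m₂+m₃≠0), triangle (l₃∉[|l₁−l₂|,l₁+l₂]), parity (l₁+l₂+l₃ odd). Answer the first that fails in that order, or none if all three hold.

azimuthal sum: -3 + 3 + 0 = 0  ✓
1 ≤ 3 ≤ 7 (triangle on l)  ✓
L = 3 + 4 + 3 = 10 (even)  ✓

none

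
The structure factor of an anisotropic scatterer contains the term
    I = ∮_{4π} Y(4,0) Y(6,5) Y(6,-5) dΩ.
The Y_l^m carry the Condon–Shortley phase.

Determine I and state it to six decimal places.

m-sum 0 ✓  L=16 even ✓  2≤6≤10 ✓
Π(2lᵢ+1) = 9×13×13 = 1521
triangle coeff Δ(4,6,6) = 1/15315300
Σ_t [0,4]: t=0:+1/829440 t=1:−1/25920 t=2:+1/9216 t=3:−1/25920 t=4:+1/829440 = 7/207360
(3j)²=28/2431 [(4 6 6; 0 0 0)], sign=+1
Σ_t [3,4]: t=3:−1/1451520 t=4:+1/2903040 = -1/2903040
(3j)²=11/1547 [(4 6 6; 0 5 -5)], sign=+1
⇒ 4πI² = 36/289
I = (+1)√(36/289/(4π)) = 0.09956287

0.099563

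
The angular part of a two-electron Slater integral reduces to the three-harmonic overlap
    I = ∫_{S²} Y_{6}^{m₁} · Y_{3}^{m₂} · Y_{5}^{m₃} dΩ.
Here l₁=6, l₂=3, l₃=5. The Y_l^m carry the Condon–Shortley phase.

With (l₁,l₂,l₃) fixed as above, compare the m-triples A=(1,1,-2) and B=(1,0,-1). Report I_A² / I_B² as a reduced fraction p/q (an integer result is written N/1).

l's match ⇒ only the (l;m) 3-j factors differ between A and B.
A: triangle coeff Δ(6,3,5) = 1/675675; Σ_t [2,4]: t=2:+1/5760 t=3:−1/8640 t=4:+1/241920 = 1/16128; (3j)²=5/1001 [(6 3 5; 1 1 -2)], sign=-1
B: triangle coeff Δ(6,3,5) = 1/675675; Σ_t [1,3]: t=1:−1/6912 t=2:+1/2880 t=3:−1/17280 = 1/6912; (3j)²=5/429 [(6 3 5; 1 0 -1)], sign=+1
I_A²/I_B² = (5/1001)/(5/429) = 3/7

3/7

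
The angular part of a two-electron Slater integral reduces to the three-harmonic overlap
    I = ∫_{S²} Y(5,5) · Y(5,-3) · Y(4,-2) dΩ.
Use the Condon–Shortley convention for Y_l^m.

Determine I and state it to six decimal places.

-0.184127

m-sum 0 ✓  L=14 even ✓  0≤4≤10 ✓
Π(2lᵢ+1) = 11×11×9 = 1089
triangle coeff Δ(5,5,4) = 1/3153150
Σ_t [1,5]: t=1:−1/69120 t=2:+1/1728 t=3:−1/576 t=4:+1/1728 t=5:−1/69120 = -7/11520
(3j)²=2/143 [(5 5 4; 0 0 0)], sign=-1
Σ_t [0,0]: t=0:+1/69120 = 1/69120
(3j)²=4/143 [(5 5 4; 5 -3 -2)], sign=+1
⇒ 4πI² = 72/169
I = (-1)√(72/169/(4π)) = -0.18412721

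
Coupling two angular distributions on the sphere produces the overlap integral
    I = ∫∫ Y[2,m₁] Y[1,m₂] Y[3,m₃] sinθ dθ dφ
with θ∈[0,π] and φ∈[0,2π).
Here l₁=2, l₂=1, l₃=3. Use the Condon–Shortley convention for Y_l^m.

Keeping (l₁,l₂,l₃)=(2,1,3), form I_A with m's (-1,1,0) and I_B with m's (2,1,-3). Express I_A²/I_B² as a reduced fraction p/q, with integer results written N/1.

1/5

Same 2,1,3: normalisation and zero-m 3j drop out of the ratio.
A: Δ: 0! 4! 2! / 7! → 1/105; sum: t=0:+1/12 = 1/12; 3j²(2 1 3; -1 1 0) = Δ·Π!·Σ² = 1/35  (sign -1)
B: Δ: 0! 4! 2! / 7! → 1/105; sum: t=0:+1/48 = 1/48; 3j²(2 1 3; 2 1 -3) = Δ·Π!·Σ² = 1/7  (sign +1)
I_A²/I_B² = (1/35)/(1/7) = 1/5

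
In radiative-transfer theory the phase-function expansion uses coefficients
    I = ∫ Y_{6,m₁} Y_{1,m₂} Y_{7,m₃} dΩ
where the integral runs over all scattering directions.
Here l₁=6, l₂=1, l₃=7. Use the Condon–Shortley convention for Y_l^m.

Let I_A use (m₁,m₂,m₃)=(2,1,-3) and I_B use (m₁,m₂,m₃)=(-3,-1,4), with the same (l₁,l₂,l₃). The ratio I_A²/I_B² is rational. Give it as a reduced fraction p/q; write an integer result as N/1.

9/11

Shared (l₁,l₂,l₃)=(6,1,7): N and (l;000)² cancel in I_A²/I_B².
A: Δ = 0!·12!·2!/15! = 1/1365; Racah Σ t=0..0: t=0:+1/1935360 = 1/1935360; ⇒ 3j(6 1 7; 2 1 -3)² = 3/91, sgn +1
B: Δ = 0!·12!·2!/15! = 1/1365; Racah Σ t=0..0: t=0:+1/4354560 = 1/4354560; ⇒ 3j(6 1 7; -3 -1 4)² = 11/273, sgn -1
I_A²/I_B² = (3/91)/(11/273) = 9/11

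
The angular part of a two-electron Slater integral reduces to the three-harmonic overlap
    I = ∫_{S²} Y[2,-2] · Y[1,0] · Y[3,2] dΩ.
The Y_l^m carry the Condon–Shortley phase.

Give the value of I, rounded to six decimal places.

Checks pass: Σm=0; 6 even; l₃=3∈[1,3].
(2·2+1)(2·1+1)(2·3+1) = 105
Δ: 0! 4! 2! / 7! → 1/105
sum: t=0:+1/4 = 1/4
3j²(2 1 3; 0 0 0) = Δ·Π!·Σ² = 3/35  (sign -1)
sum: t=0:+1/24 = 1/24
3j²(2 1 3; -2 0 2) = Δ·Π!·Σ² = 1/21  (sign -1)
combine: 4πI² = 105·3/35·1/21 = 3/7
take √, sign +1: I = 0.18467439

0.184674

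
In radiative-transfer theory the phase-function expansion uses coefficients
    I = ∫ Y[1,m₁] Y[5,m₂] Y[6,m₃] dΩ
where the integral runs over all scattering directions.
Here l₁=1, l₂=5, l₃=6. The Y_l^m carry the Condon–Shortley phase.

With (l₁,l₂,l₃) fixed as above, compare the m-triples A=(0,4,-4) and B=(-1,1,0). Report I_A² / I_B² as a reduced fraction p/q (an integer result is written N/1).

Same 1,5,6: normalisation and zero-m 3j drop out of the ratio.
A: Δ: 0! 2! 10! / 13! → 1/858; sum: t=0:+1/362880 = 1/362880; 3j²(1 5 6; 0 4 -4) = Δ·Π!·Σ² = 10/429  (sign +1)
B: Δ: 0! 2! 10! / 13! → 1/858; sum: t=0:+1/34560 = 1/34560; 3j²(1 5 6; -1 1 0) = Δ·Π!·Σ² = 5/286  (sign +1)
I_A²/I_B² = (10/429)/(5/286) = 4/3

4/3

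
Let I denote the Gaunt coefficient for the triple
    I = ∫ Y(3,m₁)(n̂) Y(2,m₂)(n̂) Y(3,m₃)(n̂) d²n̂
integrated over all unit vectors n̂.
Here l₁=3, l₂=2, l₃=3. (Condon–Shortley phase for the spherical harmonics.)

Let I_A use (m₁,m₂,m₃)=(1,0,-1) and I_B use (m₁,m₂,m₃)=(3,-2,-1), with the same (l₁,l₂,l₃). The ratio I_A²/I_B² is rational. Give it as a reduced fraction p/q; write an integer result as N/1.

9/10

Shared (l₁,l₂,l₃)=(3,2,3): N and (l;000)² cancel in I_A²/I_B².
A: Δ = 2!·4!·2!/9! = 1/3780; Racah Σ t=0..2: t=0:+1/16 t=1:−1/6 t=2:+1/96 = -3/32; ⇒ 3j(3 2 3; 1 0 -1)² = 3/140, sgn -1
B: Δ = 2!·4!·2!/9! = 1/3780; Racah Σ t=0..0: t=0:+1/96 = 1/96; ⇒ 3j(3 2 3; 3 -2 -1)² = 1/42, sgn +1
I_A²/I_B² = (3/140)/(1/42) = 9/10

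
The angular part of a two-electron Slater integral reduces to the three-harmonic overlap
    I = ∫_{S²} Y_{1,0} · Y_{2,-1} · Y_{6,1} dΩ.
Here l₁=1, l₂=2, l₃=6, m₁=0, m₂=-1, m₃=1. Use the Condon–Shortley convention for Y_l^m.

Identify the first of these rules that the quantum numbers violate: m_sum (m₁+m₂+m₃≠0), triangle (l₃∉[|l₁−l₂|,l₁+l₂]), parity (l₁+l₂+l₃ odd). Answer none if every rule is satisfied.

triangle

Σmᵢ = 0  ✓
l₃∈[|l₁−l₂|,l₁+l₂]=[1,3], have l₃=6  ✗
Σlᵢ = 9 ⇒ odd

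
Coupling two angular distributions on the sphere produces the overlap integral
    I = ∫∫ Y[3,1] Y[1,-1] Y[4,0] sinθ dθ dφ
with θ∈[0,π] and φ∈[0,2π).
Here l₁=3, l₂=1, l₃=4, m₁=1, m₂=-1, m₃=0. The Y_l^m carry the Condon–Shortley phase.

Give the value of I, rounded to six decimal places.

Rules hold: Σm=0, L=8 even, 2≤4≤4.
N = 7·3·9 = 189
Δ = 0!·6!·2!/9! = 1/252
Racah Σ t=0..0: t=0:+1/36 = 1/36
⇒ 3j(3 1 4; 0 0 0)² = 4/63, sgn +1
Racah Σ t=0..0: t=0:+1/96 = 1/96
⇒ 3j(3 1 4; 1 -1 0)² = 1/42, sgn +1
4πI² = N·(3j₀)²·(3jₘ)² = 2/7
I = +1·√(0.285714/4π) = 0.15078601

0.150786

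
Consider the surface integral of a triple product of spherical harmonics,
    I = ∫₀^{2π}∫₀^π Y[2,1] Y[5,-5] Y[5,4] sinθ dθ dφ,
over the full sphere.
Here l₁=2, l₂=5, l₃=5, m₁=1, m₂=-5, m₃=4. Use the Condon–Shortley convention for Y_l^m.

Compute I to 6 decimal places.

Rules hold: Σm=0, L=12 even, 3≤5≤7.
N = 5·11·11 = 605
Δ = 2!·2!·8!/13! = 1/38610
Racah Σ t=0..2: t=0:+1/2880 t=1:−1/576 t=2:+1/2880 = -1/960
⇒ 3j(2 5 5; 0 0 0)² = 10/429, sgn +1
Racah Σ t=0..0: t=0:+1/80640 = 1/80640
⇒ 3j(2 5 5; 1 -5 4)² = 9/286, sgn -1
4πI² = N·(3j₀)²·(3jₘ)² = 75/169
I = -1·√(0.443787/4π) = -0.18792404

-0.187924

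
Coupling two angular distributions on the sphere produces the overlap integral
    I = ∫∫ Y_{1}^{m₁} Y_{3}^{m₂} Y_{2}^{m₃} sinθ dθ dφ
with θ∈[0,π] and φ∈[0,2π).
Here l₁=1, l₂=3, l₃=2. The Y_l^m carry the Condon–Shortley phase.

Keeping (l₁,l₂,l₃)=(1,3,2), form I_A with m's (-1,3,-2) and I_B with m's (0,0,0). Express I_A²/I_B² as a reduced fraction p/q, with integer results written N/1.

5/3

l's match ⇒ only the (l;m) 3-j factors differ between A and B.
A: triangle coeff Δ(1,3,2) = 1/105; Σ_t [2,2]: t=2:+1/48 = 1/48; (3j)²=1/7 [(1 3 2; -1 3 -2)], sign=+1
B: triangle coeff Δ(1,3,2) = 1/105; Σ_t [1,1]: t=1:−1/4 = -1/4; (3j)²=3/35 [(1 3 2; 0 0 0)], sign=-1
I_A²/I_B² = (1/7)/(3/35) = 5/3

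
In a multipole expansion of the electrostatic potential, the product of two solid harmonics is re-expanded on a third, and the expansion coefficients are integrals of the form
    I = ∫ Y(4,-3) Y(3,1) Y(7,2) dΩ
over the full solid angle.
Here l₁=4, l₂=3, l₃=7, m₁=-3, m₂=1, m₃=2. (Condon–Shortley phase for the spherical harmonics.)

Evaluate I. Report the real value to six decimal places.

Rules hold: Σm=0, L=14 even, 1≤7≤7.
N = 9·7·15 = 945
Δ = 0!·8!·6!/15! = 1/45045
Racah Σ t=0..0: t=0:+1/20736 = 1/20736
⇒ 3j(4 3 7; 0 0 0)² = 35/1287, sgn -1
Racah Σ t=0..0: t=0:+1/241920 = 1/241920
⇒ 3j(4 3 7; -3 1 2)² = 4/1001, sgn -1
4πI² = N·(3j₀)²·(3jₘ)² = 2100/20449
I = +1·√(0.102695/4π) = 0.09040005

0.090400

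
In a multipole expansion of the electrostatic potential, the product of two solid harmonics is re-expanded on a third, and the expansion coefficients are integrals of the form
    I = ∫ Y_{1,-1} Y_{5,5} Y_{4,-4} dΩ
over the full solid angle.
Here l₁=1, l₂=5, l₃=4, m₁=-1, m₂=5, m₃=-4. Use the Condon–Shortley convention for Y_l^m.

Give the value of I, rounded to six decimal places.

m-sum 0 ✓  L=10 even ✓  4≤4≤6 ✓
Π(2lᵢ+1) = 3×11×9 = 297
triangle coeff Δ(1,5,4) = 1/495
Σ_t [1,1]: t=1:−1/576 = -1/576
(3j)²=5/99 [(1 5 4; 0 0 0)], sign=-1
Σ_t [2,2]: t=2:+1/80640 = 1/80640
(3j)²=1/11 [(1 5 4; -1 5 -4)], sign=+1
⇒ 4πI² = 15/11
I = (-1)√(15/11/(4π)) = -0.32941575

-0.329416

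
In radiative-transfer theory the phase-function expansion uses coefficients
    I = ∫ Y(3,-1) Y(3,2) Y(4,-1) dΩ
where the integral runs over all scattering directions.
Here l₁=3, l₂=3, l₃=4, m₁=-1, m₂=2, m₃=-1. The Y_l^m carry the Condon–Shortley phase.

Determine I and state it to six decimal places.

0.145070

m-sum 0 ✓  L=10 even ✓  0≤4≤6 ✓
Π(2lᵢ+1) = 7×7×9 = 441
triangle coeff Δ(3,3,4) = 1/34650
Σ_t [0,2]: t=0:+1/72 t=1:−1/16 t=2:+1/72 = -5/144
(3j)²=2/77 [(3 3 4; 0 0 0)], sign=-1
Σ_t [1,2]: t=1:−1/144 t=2:+1/48 = 1/72
(3j)²=16/693 [(3 3 4; -1 2 -1)], sign=-1
⇒ 4πI² = 32/121
I = (+1)√(32/121/(4π)) = 0.14506992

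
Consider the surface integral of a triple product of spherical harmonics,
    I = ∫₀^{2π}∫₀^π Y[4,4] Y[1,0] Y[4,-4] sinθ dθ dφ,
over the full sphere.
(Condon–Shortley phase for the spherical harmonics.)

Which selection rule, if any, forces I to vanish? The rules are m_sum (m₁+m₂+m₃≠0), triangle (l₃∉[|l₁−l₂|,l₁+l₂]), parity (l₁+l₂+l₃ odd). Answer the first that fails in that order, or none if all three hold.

parity

m₁+m₂+m₃ = 4 + 0 − 4 = 0  ✓
triangle: |4−1|=3 ≤ l₃=4 ≤ 4+1=5  ✓
parity: l₁+l₂+l₃ = 9 is odd  ✗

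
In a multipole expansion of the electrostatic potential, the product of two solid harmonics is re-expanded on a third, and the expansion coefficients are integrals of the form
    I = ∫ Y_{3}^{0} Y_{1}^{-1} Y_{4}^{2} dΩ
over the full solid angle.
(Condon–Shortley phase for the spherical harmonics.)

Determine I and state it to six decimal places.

0 − 1 + 2 = 1 ≠ 0: azimuthal integral kills it; I = 0

0.000000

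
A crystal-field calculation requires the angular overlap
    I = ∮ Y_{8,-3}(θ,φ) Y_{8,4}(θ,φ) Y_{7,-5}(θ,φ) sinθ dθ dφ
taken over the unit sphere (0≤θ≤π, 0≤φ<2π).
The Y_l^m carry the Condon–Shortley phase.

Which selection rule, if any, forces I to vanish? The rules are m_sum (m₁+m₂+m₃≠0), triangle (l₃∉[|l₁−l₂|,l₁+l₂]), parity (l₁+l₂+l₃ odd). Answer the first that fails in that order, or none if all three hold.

m_sum

m₁+m₂+m₃ = -3 + 4 − 5 = -4  ✗
triangle: |8−8|=0 ≤ l₃=7 ≤ 8+8=16
parity: l₁+l₂+l₃ = 23 is odd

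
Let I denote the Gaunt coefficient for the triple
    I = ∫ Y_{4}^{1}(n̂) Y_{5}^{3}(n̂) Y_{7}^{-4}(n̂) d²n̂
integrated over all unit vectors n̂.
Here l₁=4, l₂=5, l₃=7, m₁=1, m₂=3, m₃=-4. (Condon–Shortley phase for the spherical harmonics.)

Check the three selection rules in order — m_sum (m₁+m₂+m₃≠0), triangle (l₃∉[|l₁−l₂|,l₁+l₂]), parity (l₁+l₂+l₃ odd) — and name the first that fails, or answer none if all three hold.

none

azimuthal sum: 1 + 3 − 4 = 0  ✓
1 ≤ 7 ≤ 9 (triangle on l)  ✓
L = 4 + 5 + 7 = 16 (even)  ✓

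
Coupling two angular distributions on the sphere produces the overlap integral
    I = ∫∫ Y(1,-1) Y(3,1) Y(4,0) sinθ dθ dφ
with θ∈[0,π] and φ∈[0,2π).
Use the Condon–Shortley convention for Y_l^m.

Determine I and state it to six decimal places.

m-sum 0 ✓  L=8 even ✓  2≤4≤4 ✓
Π(2lᵢ+1) = 3×7×9 = 189
triangle coeff Δ(1,3,4) = 1/252
Σ_t [0,0]: t=0:+1/36 = 1/36
(3j)²=4/63 [(1 3 4; 0 0 0)], sign=+1
Σ_t [0,0]: t=0:+1/96 = 1/96
(3j)²=1/42 [(1 3 4; -1 1 0)], sign=+1
⇒ 4πI² = 2/7
I = (+1)√(2/7/(4π)) = 0.15078601

0.150786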